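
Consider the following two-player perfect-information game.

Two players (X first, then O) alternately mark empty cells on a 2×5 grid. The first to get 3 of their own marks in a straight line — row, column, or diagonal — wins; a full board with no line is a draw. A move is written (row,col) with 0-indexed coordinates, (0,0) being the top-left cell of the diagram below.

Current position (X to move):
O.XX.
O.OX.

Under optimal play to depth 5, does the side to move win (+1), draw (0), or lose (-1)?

ply 1, X at O.XX./O.OX. | (0,1)=+1→OXXX./O.OX.*; (0,4)=+1→O.XXX/O.OX.; (1,1)=+1→O.XX./OXOX.; (1,4)=-1→O.XX./O.OXX
ply 2: OXXX./O.OX. is terminal -1 (O); from O.XX./O.OX. depth 5

value(O.XX./O.OX., X) = +1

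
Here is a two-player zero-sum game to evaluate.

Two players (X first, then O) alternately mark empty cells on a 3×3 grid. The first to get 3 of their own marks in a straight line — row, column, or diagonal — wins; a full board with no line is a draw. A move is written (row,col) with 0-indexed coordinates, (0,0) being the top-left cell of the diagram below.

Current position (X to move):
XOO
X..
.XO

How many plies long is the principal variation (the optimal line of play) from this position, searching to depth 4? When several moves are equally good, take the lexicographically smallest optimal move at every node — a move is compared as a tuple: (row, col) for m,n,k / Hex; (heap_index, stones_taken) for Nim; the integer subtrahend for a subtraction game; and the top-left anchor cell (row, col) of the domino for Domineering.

p1 X@[XOO/X../.XO]: (1,1)[XOO/XX./.XO]-1 (1,2)[XOO/X.X/.XO]+1* (2,0)[XOO/X../XXO]+1
p2 O@[XOO/X.X/.XO]: (1,1)[XOO/XOX/.XO]-1* (2,0)[XOO/X.X/OXO]-1
p3 X@[XOO/XOX/.XO]: (2,0)[XOO/XOX/XXO]+1*
p4 O@[XOO/XOX/XXO] terminal -1; root [XOO/X../.XO] d4

PV length from [XOO/X../.XO]: 3 plies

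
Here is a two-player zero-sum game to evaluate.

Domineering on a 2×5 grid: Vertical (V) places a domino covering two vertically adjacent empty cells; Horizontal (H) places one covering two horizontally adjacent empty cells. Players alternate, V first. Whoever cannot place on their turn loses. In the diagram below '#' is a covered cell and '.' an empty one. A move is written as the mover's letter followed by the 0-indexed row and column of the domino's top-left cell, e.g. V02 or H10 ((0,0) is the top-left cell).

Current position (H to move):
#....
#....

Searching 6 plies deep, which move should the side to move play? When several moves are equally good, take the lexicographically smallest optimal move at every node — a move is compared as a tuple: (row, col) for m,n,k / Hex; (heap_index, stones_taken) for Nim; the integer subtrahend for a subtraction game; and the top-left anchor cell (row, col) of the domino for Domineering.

[#..../#....] H move#1: H01:-1/###../#...., H02:+1/#.##./#....*, H03:-1/#..##/#...., H11:-1/#..../###.., H12:+1/#..../#.##., H13:-1/#..../#..##
[#.##./#....] V move#2: V01:-1/####./##...*, V04:-1/#.###/#...#
[####./##...] H move#3: H12:-1/####./####., H13:+1/####./##.##*
[####./##.##] end (terminal -1, V#4); searched #..../#.... to 6

H's best at [#..../#....]: H02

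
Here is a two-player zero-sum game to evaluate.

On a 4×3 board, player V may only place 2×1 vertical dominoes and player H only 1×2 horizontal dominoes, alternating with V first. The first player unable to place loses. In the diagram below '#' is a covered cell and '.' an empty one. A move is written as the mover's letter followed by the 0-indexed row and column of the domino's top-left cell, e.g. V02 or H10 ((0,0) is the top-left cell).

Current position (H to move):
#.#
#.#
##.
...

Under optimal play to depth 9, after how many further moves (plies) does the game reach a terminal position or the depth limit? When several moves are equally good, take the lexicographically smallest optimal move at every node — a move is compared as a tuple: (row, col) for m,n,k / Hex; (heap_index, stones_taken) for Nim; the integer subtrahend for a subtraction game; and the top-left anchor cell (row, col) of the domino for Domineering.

ply 1, H at #.#/#.#/##./... | H30=-1→#.#/#.#/##./##.*; H31=-1→#.#/#.#/##./.##
ply 2, V at #.#/#.#/##./##. | V01=+1→###/###/##./##.*; V22=+1→#.#/#.#/###/###
ply 3: ###/###/##./##. is terminal -1 (H); from #.#/#.#/##./... depth 9

PV length from [#.#/#.#/##./...]: 2 plies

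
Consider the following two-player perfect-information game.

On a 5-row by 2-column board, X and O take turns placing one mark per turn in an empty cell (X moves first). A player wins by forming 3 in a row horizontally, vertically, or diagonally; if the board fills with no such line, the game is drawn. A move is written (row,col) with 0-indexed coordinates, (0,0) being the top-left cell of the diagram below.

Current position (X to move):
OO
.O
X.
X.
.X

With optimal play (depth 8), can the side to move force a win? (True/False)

X winning at [OO/.O/X./X./.X]: True

ply 1, X at OO/.O/X./X./.X | (1,0)=+1→OO/XO/X./X./.X*; (2,1)=+1→OO/.O/XX/X./.X; (3,1)=-1→OO/.O/X./XX/.X; (4,0)=+1→OO/.O/X./X./XX
ply 2: OO/XO/X./X./.X is terminal -1 (O); from OO/.O/X./X./.X depth 8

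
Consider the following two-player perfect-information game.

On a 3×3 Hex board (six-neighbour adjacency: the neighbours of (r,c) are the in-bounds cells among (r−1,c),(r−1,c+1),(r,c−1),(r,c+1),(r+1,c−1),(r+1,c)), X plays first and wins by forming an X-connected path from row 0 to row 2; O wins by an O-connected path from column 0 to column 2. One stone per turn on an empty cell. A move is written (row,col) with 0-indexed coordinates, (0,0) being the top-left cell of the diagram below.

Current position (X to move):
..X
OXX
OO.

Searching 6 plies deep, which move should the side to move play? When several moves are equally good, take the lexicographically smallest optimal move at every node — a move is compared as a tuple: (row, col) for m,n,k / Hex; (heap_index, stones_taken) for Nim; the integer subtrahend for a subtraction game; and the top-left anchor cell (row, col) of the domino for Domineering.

[..X/OXX/OO.] X move#1: (0,0):-1/X.X/OXX/OO., (0,1):-1/.XX/OXX/OO., (2,2):+1/..X/OXX/OOX*
[..X/OXX/OOX] end (terminal -1, O#2); searched ..X/OXX/OO. to 6

X's best at [..X/OXX/OO.]: (2,2)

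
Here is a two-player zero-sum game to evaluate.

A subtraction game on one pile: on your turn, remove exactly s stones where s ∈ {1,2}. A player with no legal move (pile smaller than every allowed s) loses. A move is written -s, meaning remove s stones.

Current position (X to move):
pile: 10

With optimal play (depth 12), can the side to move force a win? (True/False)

X winning at [10]: True

[10] X move#1: -1:+1/9*, -2:-1/8
[9] O move#2: -1:-1/8*, -2:-1/7
[8] X move#3: -1:-1/7, -2:+1/6*
[6] O move#4: -1:-1/5*, -2:-1/4
[5] X move#5: -1:-1/4, -2:+1/3*
[3] O move#6: -1:-1/2*, -2:-1/1
[2] X move#7: -1:-1/1, -2:+1/0*
[0] end (terminal -1, O#8); searched 10 to 12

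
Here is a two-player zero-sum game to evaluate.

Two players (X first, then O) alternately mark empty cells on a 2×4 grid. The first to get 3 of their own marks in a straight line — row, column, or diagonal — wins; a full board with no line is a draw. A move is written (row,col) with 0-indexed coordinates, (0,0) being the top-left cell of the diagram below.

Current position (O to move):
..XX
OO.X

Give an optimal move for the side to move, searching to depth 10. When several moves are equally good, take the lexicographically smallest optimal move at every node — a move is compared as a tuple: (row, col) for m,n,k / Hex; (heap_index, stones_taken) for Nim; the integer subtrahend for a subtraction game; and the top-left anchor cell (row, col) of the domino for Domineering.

O's best at [..XX/OO.X]: (1,2)

p1 O@[..XX/OO.X]: (0,0)[O.XX/OO.X]-1 (0,1)[.OXX/OO.X]+0 (1,2)[..XX/OOOX]+1*
p2 X@[..XX/OOOX] terminal -1; root [..XX/OO.X] d10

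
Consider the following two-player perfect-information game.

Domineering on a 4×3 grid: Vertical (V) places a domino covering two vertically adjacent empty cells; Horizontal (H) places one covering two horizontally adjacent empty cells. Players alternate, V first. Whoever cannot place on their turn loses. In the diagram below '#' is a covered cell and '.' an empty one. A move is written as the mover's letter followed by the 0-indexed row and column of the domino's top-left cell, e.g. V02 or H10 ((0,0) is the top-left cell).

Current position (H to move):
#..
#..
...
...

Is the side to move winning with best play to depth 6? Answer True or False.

H winning at [#../#../.../...]: False

p1 H@[#../#../.../...]: H01[###/#../.../...]-1* H11[#../###/.../...]-1 H20[#../#../##./...]-1 H21[#../#../.##/...]-1 H30[#../#../.../##.]-1 H31[#../#../.../.##]-1
p2 V@[###/#../.../...]: V11[###/##./.#./...]+1* V12[###/#.#/..#/...]-1 V20[###/#../#../#..]-1 V21[###/#../.#./.#.]+1 V22[###/#../..#/..#]-1
p3 H@[###/##./.#./...]: H30[###/##./.#./##.]-1* H31[###/##./.#./.##]-1
p4 V@[###/##./.#./##.]: V12[###/###/.##/##.]+1* V22[###/##./.##/###]+1
p5 H@[###/###/.##/##.] terminal -1; root [#../#../.../...] d6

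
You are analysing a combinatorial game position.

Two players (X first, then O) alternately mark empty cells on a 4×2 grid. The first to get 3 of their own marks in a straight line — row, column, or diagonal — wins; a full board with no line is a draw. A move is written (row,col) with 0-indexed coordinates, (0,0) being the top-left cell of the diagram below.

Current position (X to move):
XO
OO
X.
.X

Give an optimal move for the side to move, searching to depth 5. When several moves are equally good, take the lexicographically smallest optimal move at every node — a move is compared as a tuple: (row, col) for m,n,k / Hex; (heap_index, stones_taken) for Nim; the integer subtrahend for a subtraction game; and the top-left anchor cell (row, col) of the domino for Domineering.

p1 X@[XO/OO/X./.X]: (2,1)[XO/OO/XX/.X]+0* (3,0)[XO/OO/X./XX]-1
p2 O@[XO/OO/XX/.X]: (3,0)[XO/OO/XX/OX]+0*
p3 X@[XO/OO/XX/OX] terminal +0; root [XO/OO/X./.X] d5

X's best at [XO/OO/X./.X]: (2,1)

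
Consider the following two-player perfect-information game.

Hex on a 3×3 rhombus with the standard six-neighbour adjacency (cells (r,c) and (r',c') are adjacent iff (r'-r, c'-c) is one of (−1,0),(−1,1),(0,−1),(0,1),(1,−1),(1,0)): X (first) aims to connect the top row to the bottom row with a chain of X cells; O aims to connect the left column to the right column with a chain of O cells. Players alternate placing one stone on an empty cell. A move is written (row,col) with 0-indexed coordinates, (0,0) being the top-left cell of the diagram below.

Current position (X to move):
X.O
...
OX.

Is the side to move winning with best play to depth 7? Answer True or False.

[X.O/.../OX.] X move#1: (0,1):-1/XXO/.../OX., (1,0):-1/X.O/X../OX., (1,1):+1/X.O/.X./OX.*, (1,2):-1/X.O/..X/OX., (2,2):-1/X.O/.../OXX
[X.O/.X./OX.] O move#2: (0,1):-1/XOO/.X./OX.*, (1,0):-1/X.O/OX./OX., (1,2):-1/X.O/.XO/OX., (2,2):-1/X.O/.X./OXO
[XOO/.X./OX.] X move#3: (1,0):+1/XOO/XX./OX.*, (1,2):-1/XOO/.XX/OX., (2,2):-1/XOO/.X./OXX
[XOO/XX./OX.] end (terminal -1, O#4); searched X.O/.../OX. to 7

X winning at [X.O/.../OX.]: True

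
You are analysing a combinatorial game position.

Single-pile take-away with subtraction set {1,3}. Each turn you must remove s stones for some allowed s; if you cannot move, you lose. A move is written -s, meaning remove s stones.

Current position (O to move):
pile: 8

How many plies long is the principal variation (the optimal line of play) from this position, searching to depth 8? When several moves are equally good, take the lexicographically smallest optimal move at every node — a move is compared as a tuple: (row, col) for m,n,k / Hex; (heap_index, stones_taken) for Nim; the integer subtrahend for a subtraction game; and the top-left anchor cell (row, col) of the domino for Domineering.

[8] O move#1: -1:-1/7*, -3:-1/5
[7] X move#2: -1:+1/6*, -3:+1/4
[6] O move#3: -1:-1/5*, -3:-1/3
[5] X move#4: -1:+1/4*, -3:+1/2
[4] O move#5: -1:-1/3*, -3:-1/1
[3] X move#6: -1:+1/2*, -3:+1/0
[2] O move#7: -1:-1/1*
[1] X move#8: -1:+1/0*
[0] end (terminal -1, O#9); searched 8 to 8

PV length from [8]: 8 plies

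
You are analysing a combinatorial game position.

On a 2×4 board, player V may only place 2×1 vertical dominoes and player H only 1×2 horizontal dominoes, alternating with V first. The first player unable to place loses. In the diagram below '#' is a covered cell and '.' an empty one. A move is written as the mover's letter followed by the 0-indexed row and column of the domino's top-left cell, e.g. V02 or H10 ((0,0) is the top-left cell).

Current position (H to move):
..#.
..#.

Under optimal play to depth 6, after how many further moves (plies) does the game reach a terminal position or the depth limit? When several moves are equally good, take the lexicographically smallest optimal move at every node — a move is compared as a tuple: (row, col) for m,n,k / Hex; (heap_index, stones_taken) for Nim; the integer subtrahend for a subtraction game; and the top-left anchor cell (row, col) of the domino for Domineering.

PV length from [..#./..#.]: 3 plies

[..#./..#.] H move#1: H00:+1/###./..#.*, H10:+1/..#./###.
[###./..#.] V move#2: V03:-1/####/..##*
[####/..##] H move#3: H10:+1/####/####*
[####/####] end (terminal -1, V#4); searched ..#./..#. to 6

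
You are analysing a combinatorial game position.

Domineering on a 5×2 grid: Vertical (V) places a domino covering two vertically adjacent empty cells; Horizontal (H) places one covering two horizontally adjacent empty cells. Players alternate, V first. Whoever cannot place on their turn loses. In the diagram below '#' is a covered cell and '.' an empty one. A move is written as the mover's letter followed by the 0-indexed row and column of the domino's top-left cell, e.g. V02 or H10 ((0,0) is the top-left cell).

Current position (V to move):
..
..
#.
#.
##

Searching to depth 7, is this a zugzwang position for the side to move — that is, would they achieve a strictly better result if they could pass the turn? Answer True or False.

[../../#./#./##] V move#1: V00:+1/#./#./#./#./##*, V01:+1/.#/.#/#./#./##, V11:-1/../.#/##/#./##, V21:-1/../../##/##/##
[#./#./#./#./##] end (terminal -1, H#2); searched ../../#./#./## to 7
if V skipped the turn, H would face:
~ [../../#./#./##] H move#1: H00:-1/##/../#./#./##, H10:+1/../##/#./#./##*
~ [../##/#./#./##] V move#2: V21:-1/../##/##/##/##*
~ [../##/##/##/##] H move#3: H00:+1/##/##/##/##/##*
~ [##/##/##/##/##] end (terminal -1, V#4); searched ../../#./#./## to 7
compare (V): move=+1 vs pass=-1

zugzwang(../../#./#./##, V) = False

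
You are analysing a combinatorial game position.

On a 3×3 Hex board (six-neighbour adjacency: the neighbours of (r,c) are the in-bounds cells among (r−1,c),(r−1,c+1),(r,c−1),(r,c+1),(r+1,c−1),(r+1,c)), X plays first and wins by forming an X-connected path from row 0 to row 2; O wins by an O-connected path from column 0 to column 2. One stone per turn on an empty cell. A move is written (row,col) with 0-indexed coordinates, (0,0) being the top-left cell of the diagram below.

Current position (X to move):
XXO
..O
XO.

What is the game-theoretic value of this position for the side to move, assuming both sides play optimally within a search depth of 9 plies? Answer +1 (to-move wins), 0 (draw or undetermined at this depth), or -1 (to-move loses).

value(XXO/..O/XO., X) = +1

[XXO/..O/XO.] X move#1: (1,0):+1/XXO/X.O/XO.*, (1,1):+1/XXO/.XO/XO., (2,2):+1/XXO/..O/XOX
[XXO/X.O/XO.] end (terminal -1, O#2); searched XXO/..O/XO. to 9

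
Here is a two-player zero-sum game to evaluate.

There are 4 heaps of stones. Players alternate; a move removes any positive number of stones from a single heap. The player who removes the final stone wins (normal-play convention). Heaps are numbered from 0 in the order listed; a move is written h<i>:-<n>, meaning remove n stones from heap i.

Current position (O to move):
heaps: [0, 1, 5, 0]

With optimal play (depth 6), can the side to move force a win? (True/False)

p1 O@[(0,1,5,0)]: h1:-1[(0,0,5,0)]-1 h2:-1[(0,1,4,0)]-1 h2:-2[(0,1,3,0)]-1 h2:-3[(0,1,2,0)]-1 h2:-4[(0,1,1,0)]+1* h2:-5[(0,1,0,0)]-1
p2 X@[(0,1,1,0)]: h1:-1[(0,0,1,0)]-1* h2:-1[(0,1,0,0)]-1
p3 O@[(0,0,1,0)]: h2:-1[(0,0,0,0)]+1*
p4 X@[(0,0,0,0)] terminal -1; root [(0,1,5,0)] d6

O winning at [(0,1,5,0)]: True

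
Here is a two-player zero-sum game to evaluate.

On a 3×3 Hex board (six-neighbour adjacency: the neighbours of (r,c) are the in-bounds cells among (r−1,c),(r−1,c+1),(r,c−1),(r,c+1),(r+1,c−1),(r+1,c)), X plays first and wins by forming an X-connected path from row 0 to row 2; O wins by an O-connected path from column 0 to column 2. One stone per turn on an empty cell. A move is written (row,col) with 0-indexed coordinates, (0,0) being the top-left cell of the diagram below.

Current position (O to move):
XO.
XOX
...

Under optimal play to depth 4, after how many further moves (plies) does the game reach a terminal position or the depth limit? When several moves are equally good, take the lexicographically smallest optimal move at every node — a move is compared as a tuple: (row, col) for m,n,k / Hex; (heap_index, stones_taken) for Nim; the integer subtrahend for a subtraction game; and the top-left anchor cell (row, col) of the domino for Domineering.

PV length from [XO./XOX/...]: 2 plies

[XO./XOX/...] O move#1: (0,2):-1/XOO/XOX/...*, (2,0):-1/XO./XOX/O.., (2,1):-1/XO./XOX/.O., (2,2):-1/XO./XOX/..O
[XOO/XOX/...] X move#2: (2,0):+1/XOO/XOX/X..*, (2,1):-1/XOO/XOX/.X., (2,2):-1/XOO/XOX/..X
[XOO/XOX/X..] end (terminal -1, O#3); searched XO./XOX/... to 4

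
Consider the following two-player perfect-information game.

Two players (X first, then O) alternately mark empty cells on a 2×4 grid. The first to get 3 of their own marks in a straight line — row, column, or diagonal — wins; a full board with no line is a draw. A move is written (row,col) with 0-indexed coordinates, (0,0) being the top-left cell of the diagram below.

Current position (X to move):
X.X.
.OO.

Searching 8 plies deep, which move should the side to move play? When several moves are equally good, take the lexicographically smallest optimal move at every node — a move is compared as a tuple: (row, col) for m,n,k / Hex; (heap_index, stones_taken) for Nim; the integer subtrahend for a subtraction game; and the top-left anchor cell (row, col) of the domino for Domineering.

X's best at [X.X./.OO.]: (0,1)

ply 1, X at X.X./.OO. | (0,1)=+1→XXX./.OO.*; (0,3)=-1→X.XX/.OO.; (1,0)=-1→X.X./XOO.; (1,3)=-1→X.X./.OOX
ply 2: XXX./.OO. is terminal -1 (O); from X.X./.OO. depth 8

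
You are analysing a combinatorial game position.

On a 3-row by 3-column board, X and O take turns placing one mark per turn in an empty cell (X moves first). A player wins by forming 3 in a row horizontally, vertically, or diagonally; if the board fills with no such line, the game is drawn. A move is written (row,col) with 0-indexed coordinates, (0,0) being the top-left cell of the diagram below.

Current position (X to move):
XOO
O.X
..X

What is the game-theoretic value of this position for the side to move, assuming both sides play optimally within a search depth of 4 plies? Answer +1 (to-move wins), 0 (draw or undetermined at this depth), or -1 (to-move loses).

value(XOO/O.X/..X, X) = +1

ply 1, X at XOO/O.X/..X | (1,1)=+1→XOO/OXX/..X*; (2,0)=+1→XOO/O.X/X.X; (2,1)=+1→XOO/O.X/.XX
ply 2: XOO/OXX/..X is terminal -1 (O); from XOO/O.X/..X depth 4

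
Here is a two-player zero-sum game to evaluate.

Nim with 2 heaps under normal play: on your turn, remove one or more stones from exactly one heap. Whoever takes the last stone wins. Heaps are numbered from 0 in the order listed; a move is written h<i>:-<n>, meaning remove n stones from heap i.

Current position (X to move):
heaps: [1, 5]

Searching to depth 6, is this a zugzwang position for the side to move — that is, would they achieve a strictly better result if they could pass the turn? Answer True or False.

zugzwang((1,5), X) = False

p1 X@[(1,5)]: h0:-1[(0,5)]-1 h1:-1[(1,4)]-1 h1:-2[(1,3)]-1 h1:-3[(1,2)]-1 h1:-4[(1,1)]+1* h1:-5[(1,0)]-1
p2 O@[(1,1)]: h0:-1[(0,1)]-1* h1:-1[(1,0)]-1
p3 X@[(0,1)]: h1:-1[(0,0)]+1*
p4 O@[(0,0)] terminal -1; root [(1,5)] d6
suppose X passes — search the same position with O to move:
pass> p1 O@[(1,5)]: h0:-1[(0,5)]-1 h1:-1[(1,4)]-1 h1:-2[(1,3)]-1 h1:-3[(1,2)]-1 h1:-4[(1,1)]+1* h1:-5[(1,0)]-1
pass> p2 X@[(1,1)]: h0:-1[(0,1)]-1* h1:-1[(1,0)]-1
pass> p3 O@[(0,1)]: h1:-1[(0,0)]+1*
pass> p4 X@[(0,0)] terminal -1; root [(1,5)] d6
for X: play +1, pass -1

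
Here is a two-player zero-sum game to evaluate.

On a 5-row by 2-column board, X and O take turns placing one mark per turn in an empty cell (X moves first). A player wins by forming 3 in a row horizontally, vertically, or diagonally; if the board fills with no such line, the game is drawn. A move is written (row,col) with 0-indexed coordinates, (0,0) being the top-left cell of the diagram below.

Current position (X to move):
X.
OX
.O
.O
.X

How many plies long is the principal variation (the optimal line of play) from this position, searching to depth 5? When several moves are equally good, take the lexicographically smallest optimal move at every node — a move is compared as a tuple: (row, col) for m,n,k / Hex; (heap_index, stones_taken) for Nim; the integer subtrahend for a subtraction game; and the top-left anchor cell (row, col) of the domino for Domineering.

p1 X@[X./OX/.O/.O/.X]: (0,1)[XX/OX/.O/.O/.X]+0* (2,0)[X./OX/XO/.O/.X]+0 (3,0)[X./OX/.O/XO/.X]+0 (4,0)[X./OX/.O/.O/XX]+0
p2 O@[XX/OX/.O/.O/.X]: (2,0)[XX/OX/OO/.O/.X]+0* (3,0)[XX/OX/.O/OO/.X]+0 (4,0)[XX/OX/.O/.O/OX]+0
p3 X@[XX/OX/OO/.O/.X]: (3,0)[XX/OX/OO/XO/.X]+0* (4,0)[XX/OX/OO/.O/XX]-1
p4 O@[XX/OX/OO/XO/.X]: (4,0)[XX/OX/OO/XO/OX]+0*
p5 X@[XX/OX/OO/XO/OX] terminal +0; root [X./OX/.O/.O/.X] d5

PV length from [X./OX/.O/.O/.X]: 4 plies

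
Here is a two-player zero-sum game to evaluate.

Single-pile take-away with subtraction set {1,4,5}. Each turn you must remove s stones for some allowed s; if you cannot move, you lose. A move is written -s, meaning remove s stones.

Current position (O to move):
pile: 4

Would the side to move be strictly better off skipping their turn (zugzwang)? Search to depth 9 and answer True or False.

zugzwang(4, O) = False

ply 1, O at 4 | -1=-1→3; -4=+1→0*
ply 2: 0 is terminal -1 (X); from 4 depth 9
pass branch (X moves first from the same position):
  | ply 1, X at 4 | -1=-1→3; -4=+1→0*
  | ply 2: 0 is terminal -1 (O); from 4 depth 9
O moving scores +1; O passing scores -1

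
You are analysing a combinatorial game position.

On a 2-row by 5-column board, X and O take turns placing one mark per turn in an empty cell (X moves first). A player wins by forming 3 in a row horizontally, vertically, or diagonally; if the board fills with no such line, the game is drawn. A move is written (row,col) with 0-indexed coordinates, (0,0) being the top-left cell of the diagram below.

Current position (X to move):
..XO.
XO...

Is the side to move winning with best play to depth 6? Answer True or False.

X winning at [..XO./XO...]: False

ply 1, X at ..XO./XO... | (0,0)=+0→X.XO./XO...*; (0,1)=+0→.XXO./XO...; (0,4)=+0→..XOX/XO...; (1,2)=+0→..XO./XOX..; (1,3)=+0→..XO./XO.X.; (1,4)=+0→..XO./XO..X
ply 2, O at X.XO./XO... | (0,1)=+0→XOXO./XO...*; (0,4)=-1→X.XOO/XO...; (1,2)=-1→X.XO./XOO..; (1,3)=-1→X.XO./XO.O.; (1,4)=-1→X.XO./XO..O
ply 3, X at XOXO./XO... | (0,4)=+0→XOXOX/XO...*; (1,2)=+0→XOXO./XOX..; (1,3)=+0→XOXO./XO.X.; (1,4)=+0→XOXO./XO..X
ply 4, O at XOXOX/XO... | (1,2)=+0→XOXOX/XOO..*; (1,3)=+0→XOXOX/XO.O.; (1,4)=+0→XOXOX/XO..O
ply 5, X at XOXOX/XOO.. | (1,3)=+0→XOXOX/XOOX.*; (1,4)=-1→XOXOX/XOO.X
ply 6, O at XOXOX/XOOX. | (1,4)=+0→XOXOX/XOOXO*
ply 7: XOXOX/XOOXO is terminal +0 (X); from ..XO./XO... depth 6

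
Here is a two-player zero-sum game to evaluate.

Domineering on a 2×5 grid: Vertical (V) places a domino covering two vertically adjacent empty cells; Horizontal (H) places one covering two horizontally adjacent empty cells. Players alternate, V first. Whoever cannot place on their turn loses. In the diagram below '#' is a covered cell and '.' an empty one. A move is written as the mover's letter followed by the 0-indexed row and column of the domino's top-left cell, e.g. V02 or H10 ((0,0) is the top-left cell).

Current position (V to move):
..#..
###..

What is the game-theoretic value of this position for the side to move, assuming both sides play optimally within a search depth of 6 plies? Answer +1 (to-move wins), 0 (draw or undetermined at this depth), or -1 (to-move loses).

[..#../###..] V move#1: V03:+1/..##./####.*, V04:+1/..#.#/###.#
[..##./####.] H move#2: H00:-1/####./####.*
[####./####.] V move#3: V04:+1/#####/#####*
[#####/#####] end (terminal -1, H#4); searched ..#../###.. to 6

value(..#../###.., V) = +1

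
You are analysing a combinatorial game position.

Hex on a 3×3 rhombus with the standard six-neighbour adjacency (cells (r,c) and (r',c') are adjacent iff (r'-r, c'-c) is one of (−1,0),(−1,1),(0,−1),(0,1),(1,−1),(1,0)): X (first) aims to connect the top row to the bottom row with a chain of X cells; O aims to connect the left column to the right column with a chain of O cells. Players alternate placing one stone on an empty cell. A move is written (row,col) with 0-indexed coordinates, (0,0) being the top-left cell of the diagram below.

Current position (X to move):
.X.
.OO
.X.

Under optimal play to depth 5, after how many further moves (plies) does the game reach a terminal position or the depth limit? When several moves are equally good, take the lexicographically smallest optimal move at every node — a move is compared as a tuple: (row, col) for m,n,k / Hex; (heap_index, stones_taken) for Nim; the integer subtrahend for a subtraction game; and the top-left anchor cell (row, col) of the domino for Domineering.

PV length from [.X./.OO/.X.]: 4 plies

ply 1, X at .X./.OO/.X. | (0,0)=-1→XX./.OO/.X.*; (0,2)=-1→.XX/.OO/.X.; (1,0)=-1→.X./XOO/.X.; (2,0)=-1→.X./.OO/XX.; (2,2)=-1→.X./.OO/.XX
ply 2, O at XX./.OO/.X. | (0,2)=+1→XXO/.OO/.X.*; (1,0)=+1→XX./OOO/.X.; (2,0)=+1→XX./.OO/OX.; (2,2)=+1→XX./.OO/.XO
ply 3, X at XXO/.OO/.X. | (1,0)=-1→XXO/XOO/.X.*; (2,0)=-1→XXO/.OO/XX.; (2,2)=-1→XXO/.OO/.XX
ply 4, O at XXO/XOO/.X. | (2,0)=+1→XXO/XOO/OX.*; (2,2)=-1→XXO/XOO/.XO
ply 5: XXO/XOO/OX. is terminal -1 (X); from .X./.OO/.X. depth 5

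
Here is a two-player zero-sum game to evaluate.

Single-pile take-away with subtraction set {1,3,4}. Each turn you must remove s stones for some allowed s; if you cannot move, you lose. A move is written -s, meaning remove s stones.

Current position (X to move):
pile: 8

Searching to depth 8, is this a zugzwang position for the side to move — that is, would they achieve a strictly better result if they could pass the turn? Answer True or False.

[8] X move#1: -1:+1/7*, -3:-1/5, -4:-1/4
[7] O move#2: -1:-1/6*, -3:-1/4, -4:-1/3
[6] X move#3: -1:-1/5, -3:-1/3, -4:+1/2*
[2] O move#4: -1:-1/1*
[1] X move#5: -1:+1/0*
[0] end (terminal -1, O#6); searched 8 to 8
pass branch (O moves first from the same position):
  | [8] O move#1: -1:+1/7*, -3:-1/5, -4:-1/4
  | [7] X move#2: -1:-1/6*, -3:-1/4, -4:-1/3
  | [6] O move#3: -1:-1/5, -3:-1/3, -4:+1/2*
  | [2] X move#4: -1:-1/1*
  | [1] O move#5: -1:+1/0*
  | [0] end (terminal -1, X#6); searched 8 to 8
X moving scores +1; X passing scores -1

zugzwang(8, X) = False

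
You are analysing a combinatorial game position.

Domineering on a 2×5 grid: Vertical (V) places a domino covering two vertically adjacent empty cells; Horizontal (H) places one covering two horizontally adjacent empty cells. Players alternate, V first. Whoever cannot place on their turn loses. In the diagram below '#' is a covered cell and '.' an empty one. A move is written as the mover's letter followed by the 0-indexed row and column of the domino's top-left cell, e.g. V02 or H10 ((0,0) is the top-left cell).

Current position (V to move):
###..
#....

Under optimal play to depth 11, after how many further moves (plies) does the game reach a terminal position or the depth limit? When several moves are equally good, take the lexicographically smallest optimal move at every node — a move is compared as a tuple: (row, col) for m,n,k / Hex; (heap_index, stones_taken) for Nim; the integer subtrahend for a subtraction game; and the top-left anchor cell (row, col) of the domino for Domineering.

PV length from [###../#....]: 3 plies

[###../#....] V move#1: V03:+1/####./#..#.*, V04:-1/###.#/#...#
[####./#..#.] H move#2: H11:-1/####./####.*
[####./####.] V move#3: V04:+1/#####/#####*
[#####/#####] end (terminal -1, H#4); searched ###../#.... to 11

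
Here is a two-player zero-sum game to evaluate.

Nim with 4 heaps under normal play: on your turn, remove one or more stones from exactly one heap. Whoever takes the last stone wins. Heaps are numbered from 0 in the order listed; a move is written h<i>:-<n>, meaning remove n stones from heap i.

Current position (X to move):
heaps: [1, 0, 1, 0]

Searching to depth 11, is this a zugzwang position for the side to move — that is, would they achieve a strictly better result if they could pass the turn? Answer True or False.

zugzwang((1,0,1,0), X) = True

ply 1, X at (1,0,1,0) | h0:-1=-1→(0,0,1,0)*; h2:-1=-1→(1,0,0,0)
ply 2, O at (0,0,1,0) | h2:-1=+1→(0,0,0,0)*
ply 3: (0,0,0,0) is terminal -1 (X); from (1,0,1,0) depth 11
suppose X passes — search the same position with O to move:
pass> ply 1, O at (1,0,1,0) | h0:-1=-1→(0,0,1,0)*; h2:-1=-1→(1,0,0,0)
pass> ply 2, X at (0,0,1,0) | h2:-1=+1→(0,0,0,0)*
pass> ply 3: (0,0,0,0) is terminal -1 (O); from (1,0,1,0) depth 11
for X: play -1, pass +1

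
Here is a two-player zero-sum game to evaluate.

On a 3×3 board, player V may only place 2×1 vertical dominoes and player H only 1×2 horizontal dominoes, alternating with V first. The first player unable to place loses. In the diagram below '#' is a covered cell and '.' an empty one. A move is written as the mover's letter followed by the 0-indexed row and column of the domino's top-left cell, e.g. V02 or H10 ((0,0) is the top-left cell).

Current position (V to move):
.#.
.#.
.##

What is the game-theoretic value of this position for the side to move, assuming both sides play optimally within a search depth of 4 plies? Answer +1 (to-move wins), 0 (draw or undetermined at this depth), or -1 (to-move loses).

[.#./.#./.##] V move#1: V00:+1/##./##./.##*, V02:+1/.##/.##/.##, V10:+1/.#./##./###
[##./##./.##] end (terminal -1, H#2); searched .#./.#./.## to 4

value(.#./.#./.##, V) = +1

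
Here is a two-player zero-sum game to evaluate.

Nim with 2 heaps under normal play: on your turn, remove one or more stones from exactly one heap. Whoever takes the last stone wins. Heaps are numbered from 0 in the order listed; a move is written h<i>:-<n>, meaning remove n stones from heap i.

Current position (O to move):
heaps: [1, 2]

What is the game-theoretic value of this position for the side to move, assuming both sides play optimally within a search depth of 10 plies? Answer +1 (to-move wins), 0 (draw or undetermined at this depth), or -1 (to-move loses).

value((1,2), O) = +1

[(1,2)] O move#1: h0:-1:-1/(0,2), h1:-1:+1/(1,1)*, h1:-2:-1/(1,0)
[(1,1)] X move#2: h0:-1:-1/(0,1)*, h1:-1:-1/(1,0)
[(0,1)] O move#3: h1:-1:+1/(0,0)*
[(0,0)] end (terminal -1, X#4); searched (1,2) to 10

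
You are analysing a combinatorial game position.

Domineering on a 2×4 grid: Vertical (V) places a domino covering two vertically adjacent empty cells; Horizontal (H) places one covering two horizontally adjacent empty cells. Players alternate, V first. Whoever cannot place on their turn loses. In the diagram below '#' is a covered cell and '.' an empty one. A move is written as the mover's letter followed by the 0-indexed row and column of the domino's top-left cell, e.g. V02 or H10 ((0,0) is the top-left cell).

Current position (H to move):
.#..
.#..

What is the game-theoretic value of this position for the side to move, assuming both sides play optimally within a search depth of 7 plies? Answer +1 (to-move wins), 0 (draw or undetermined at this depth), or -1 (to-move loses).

p1 H@[.#../.#..]: H02[.###/.#..]+1* H12[.#../.###]+1
p2 V@[.###/.#..]: V00[####/##..]-1*
p3 H@[####/##..]: H12[####/####]+1*
p4 V@[####/####] terminal -1; root [.#../.#..] d7

value(.#../.#.., H) = +1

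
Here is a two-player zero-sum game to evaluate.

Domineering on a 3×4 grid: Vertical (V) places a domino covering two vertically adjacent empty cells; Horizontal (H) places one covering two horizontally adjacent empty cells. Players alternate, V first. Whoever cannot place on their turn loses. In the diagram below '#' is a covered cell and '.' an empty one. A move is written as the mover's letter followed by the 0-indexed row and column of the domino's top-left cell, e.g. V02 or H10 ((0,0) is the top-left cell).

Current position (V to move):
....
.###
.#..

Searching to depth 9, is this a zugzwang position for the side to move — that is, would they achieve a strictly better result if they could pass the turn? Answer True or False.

zugzwang(..../.###/.#.., V) = False

ply 1, V at ..../.###/.#.. | V00=-1→#.../####/.#..*; V10=-1→..../####/##..
ply 2, H at #.../####/.#.. | H01=+1→###./####/.#..*; H02=+1→#.##/####/.#..; H22=+1→#.../####/.###
ply 3: ###./####/.#.. is terminal -1 (V); from ..../.###/.#.. depth 9
suppose V passes — search the same position with H to move:
pass> ply 1, H at ..../.###/.#.. | H00=+1→##../.###/.#..*; H01=+1→.##./.###/.#..; H02=+1→..##/.###/.#..; H22=+1→..../.###/.###
pass> ply 2, V at ##../.###/.#.. | V10=-1→##../####/##..*
pass> ply 3, H at ##../####/##.. | H02=+1→####/####/##..*; H22=+1→##../####/####
pass> ply 4: ####/####/##.. is terminal -1 (V); from ..../.###/.#.. depth 9
for V: play -1, pass -1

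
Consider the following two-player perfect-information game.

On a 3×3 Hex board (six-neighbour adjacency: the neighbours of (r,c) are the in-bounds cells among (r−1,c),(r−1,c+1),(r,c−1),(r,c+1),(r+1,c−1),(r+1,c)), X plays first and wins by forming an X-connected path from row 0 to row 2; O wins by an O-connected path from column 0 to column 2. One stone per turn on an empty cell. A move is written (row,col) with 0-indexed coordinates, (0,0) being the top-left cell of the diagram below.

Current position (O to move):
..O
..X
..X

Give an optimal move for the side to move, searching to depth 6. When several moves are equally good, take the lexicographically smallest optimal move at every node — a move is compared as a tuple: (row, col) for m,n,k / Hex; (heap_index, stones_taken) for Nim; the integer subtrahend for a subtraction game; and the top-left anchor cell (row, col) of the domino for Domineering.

[..O/..X/..X] O move#1: (0,0):+1/O.O/..X/..X*, (0,1):+1/.OO/..X/..X, (1,0):+1/..O/O.X/..X, (1,1):+1/..O/.OX/..X, (2,0):+1/..O/..X/O.X, (2,1):-1/..O/..X/.OX
[O.O/..X/..X] X move#2: (0,1):-1/OXO/..X/..X*, (1,0):-1/O.O/X.X/..X, (1,1):-1/O.O/.XX/..X, (2,0):-1/O.O/..X/X.X, (2,1):-1/O.O/..X/.XX
[OXO/..X/..X] O move#3: (1,0):-1/OXO/O.X/..X, (1,1):+1/OXO/.OX/..X*, (2,0):-1/OXO/..X/O.X, (2,1):-1/OXO/..X/.OX
[OXO/.OX/..X] X move#4: (1,0):-1/OXO/XOX/..X*, (2,0):-1/OXO/.OX/X.X, (2,1):-1/OXO/.OX/.XX
[OXO/XOX/..X] O move#5: (2,0):+1/OXO/XOX/O.X*, (2,1):-1/OXO/XOX/.OX
[OXO/XOX/O.X] end (terminal -1, X#6); searched ..O/..X/..X to 6

O's best at [..O/..X/..X]: (0,0)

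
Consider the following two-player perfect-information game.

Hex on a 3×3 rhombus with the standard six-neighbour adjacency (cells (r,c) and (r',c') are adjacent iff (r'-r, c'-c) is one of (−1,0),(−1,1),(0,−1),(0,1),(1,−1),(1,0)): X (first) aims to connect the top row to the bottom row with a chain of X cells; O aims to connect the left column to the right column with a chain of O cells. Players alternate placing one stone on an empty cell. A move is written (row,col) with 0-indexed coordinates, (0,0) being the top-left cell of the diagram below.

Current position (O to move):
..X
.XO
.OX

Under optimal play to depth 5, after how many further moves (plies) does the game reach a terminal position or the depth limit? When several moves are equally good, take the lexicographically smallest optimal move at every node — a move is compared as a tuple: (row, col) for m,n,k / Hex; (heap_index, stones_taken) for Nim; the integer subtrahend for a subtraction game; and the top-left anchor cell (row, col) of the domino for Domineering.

p1 O@[..X/.XO/.OX]: (0,0)[O.X/.XO/.OX]-1 (0,1)[.OX/.XO/.OX]-1 (1,0)[..X/OXO/.OX]-1 (2,0)[..X/.XO/OOX]+1*
p2 X@[..X/.XO/OOX] terminal -1; root [..X/.XO/.OX] d5

PV length from [..X/.XO/.OX]: 1 ply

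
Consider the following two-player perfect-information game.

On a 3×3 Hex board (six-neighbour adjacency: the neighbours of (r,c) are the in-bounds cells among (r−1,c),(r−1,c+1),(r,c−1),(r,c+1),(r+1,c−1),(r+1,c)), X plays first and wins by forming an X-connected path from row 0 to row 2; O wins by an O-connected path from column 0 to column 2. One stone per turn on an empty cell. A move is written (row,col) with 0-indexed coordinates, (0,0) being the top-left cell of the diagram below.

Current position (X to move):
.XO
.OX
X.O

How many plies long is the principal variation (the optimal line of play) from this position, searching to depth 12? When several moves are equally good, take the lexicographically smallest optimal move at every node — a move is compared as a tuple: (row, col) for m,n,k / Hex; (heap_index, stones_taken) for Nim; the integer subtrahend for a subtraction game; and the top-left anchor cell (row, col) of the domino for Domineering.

[.XO/.OX/X.O] X move#1: (0,0):-1/XXO/.OX/X.O, (1,0):+1/.XO/XOX/X.O*, (2,1):-1/.XO/.OX/XXO
[.XO/XOX/X.O] end (terminal -1, O#2); searched .XO/.OX/X.O to 12

PV length from [.XO/.OX/X.O]: 1 ply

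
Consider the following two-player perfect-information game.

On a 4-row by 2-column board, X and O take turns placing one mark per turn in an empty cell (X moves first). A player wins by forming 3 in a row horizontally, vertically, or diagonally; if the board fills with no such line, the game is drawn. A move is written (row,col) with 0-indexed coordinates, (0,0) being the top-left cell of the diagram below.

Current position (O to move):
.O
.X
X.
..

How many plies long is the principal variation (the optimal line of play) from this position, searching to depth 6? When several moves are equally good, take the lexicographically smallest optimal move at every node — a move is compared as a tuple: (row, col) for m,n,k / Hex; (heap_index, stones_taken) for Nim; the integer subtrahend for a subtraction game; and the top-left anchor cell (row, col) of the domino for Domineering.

PV length from [.O/.X/X./..]: 5 plies

ply 1, O at .O/.X/X./.. | (0,0)=+0→OO/.X/X./..*; (1,0)=+0→.O/OX/X./..; (2,1)=-1→.O/.X/XO/..; (3,0)=+0→.O/.X/X./O.; (3,1)=-1→.O/.X/X./.O
ply 2, X at OO/.X/X./.. | (1,0)=+0→OO/XX/X./..*; (2,1)=+0→OO/.X/XX/..; (3,0)=+0→OO/.X/X./X.; (3,1)=+0→OO/.X/X./.X
ply 3, O at OO/XX/X./.. | (2,1)=-1→OO/XX/XO/..; (3,0)=+0→OO/XX/X./O.*; (3,1)=-1→OO/XX/X./.O
ply 4, X at OO/XX/X./O. | (2,1)=+0→OO/XX/XX/O.*; (3,1)=+0→OO/XX/X./OX
ply 5, O at OO/XX/XX/O. | (3,1)=+0→OO/XX/XX/OO*
ply 6: OO/XX/XX/OO is terminal +0 (X); from .O/.X/X./.. depth 6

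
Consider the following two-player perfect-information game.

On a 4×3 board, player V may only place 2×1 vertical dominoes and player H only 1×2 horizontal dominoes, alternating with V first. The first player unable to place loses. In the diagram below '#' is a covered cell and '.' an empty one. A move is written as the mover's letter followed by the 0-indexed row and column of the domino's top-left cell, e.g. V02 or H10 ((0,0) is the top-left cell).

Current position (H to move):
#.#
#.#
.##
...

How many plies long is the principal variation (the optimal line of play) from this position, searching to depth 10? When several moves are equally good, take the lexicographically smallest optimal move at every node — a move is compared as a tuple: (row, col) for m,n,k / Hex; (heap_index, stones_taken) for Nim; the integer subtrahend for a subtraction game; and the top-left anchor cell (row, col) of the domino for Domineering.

PV length from [#.#/#.#/.##/...]: 2 plies

[#.#/#.#/.##/...] H move#1: H30:-1/#.#/#.#/.##/##.*, H31:-1/#.#/#.#/.##/.##
[#.#/#.#/.##/##.] V move#2: V01:+1/###/###/.##/##.*
[###/###/.##/##.] end (terminal -1, H#3); searched #.#/#.#/.##/... to 10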